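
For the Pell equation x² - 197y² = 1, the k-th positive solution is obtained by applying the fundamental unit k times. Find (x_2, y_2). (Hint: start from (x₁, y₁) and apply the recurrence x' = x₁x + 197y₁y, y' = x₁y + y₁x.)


Step 1: Find the fundamental solution (x₁, y₁) of x² - 197y² = 1.
  Expand √197 as a continued fraction. a₀ = ⌊√197⌋ = 14; iterate m_{k+1} = d_k·a_k − m_k, d_{k+1} = (197 − m_{k+1}²)/d_k, a_{k+1} = ⌊(a₀ + m_{k+1})/d_{k+1}⌋ (starting m₀ = 0, d₀ = 1), with convergents p_k = a_k·p_{k-1} + p_{k-2}, q_k = a_k·q_{k-1} + q_{k-2} (p₋₁ = 1, q₋₁ = 0):
  k = 0: a₀ = 14; p₀/q₀ = 14/1; p₀² − 197·q₀² = 196 − 197 = -1.
  k = 1: m = 14, d = 1, a = ⌊(14 + 14)/1⌋ = 28; p/q = (28·14 + 1)/(28·1 + 0) = 393/28; p² − 197·q² = 154449 − 154448 = 1.
  The first convergent with p² − 197·q² = 1 gives the fundamental solution (x₁, y₁) = (393, 28).
Step 2: Apply the recurrence (x_{n+1}, y_{n+1}) = (x₁x_n + 197y₁y_n, x₁y_n + y₁x_n) repeatedly.
  From (x_1, y_1) = (393, 28): x_2 = 393·393 + 197·28·28 = 308897; y_2 = 393·28 + 28·393 = 22008.
Step 3: Verify x_2² - 197·y_2² = 95417356609 - 95417356608 = 1 (should be 1). ✓

(x_1, y_1) = (393, 28); (x_2, y_2) = (308897, 22008).


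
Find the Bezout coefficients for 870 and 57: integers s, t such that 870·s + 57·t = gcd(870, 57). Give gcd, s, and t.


Euclidean algorithm on (870, 57) — divide until remainder is 0:
  870 = 15 · 57 + 15
  57 = 3 · 15 + 12
  15 = 1 · 12 + 3
  12 = 4 · 3 + 0
gcd(870, 57) = 3.
Track Bezout coefficients alongside the remainders: start with r₀ = 870 = a·1 + b·0 (s = 1, t = 0) and r₁ = 57 = a·0 + b·1 (s = 0, t = 1); each new remainder r_{k+1} = r_{k-1} − q_k·r_k inherits s_{k+1} = s_{k-1} − q_k·s_k, t_{k+1} = t_{k-1} − q_k·t_k, so r_k = a·s_k + b·t_k at every step:
  q = 15: r = 15, s = 1 − 15·0 = 1, t = 0 − 15·1 = -15  (check: 870·1 + 57·(-15) = 15)
  q = 3: r = 12, s = 0 − 3·1 = -3, t = 1 − 3·(-15) = 46  (check: 870·(-3) + 57·46 = 12)
  q = 1: r = 3, s = 1 − 1·(-3) = 4, t = -15 − 1·46 = -61  (check: 870·4 + 57·(-61) = 3)
The row with r = 3 (the gcd) gives the Bezout coefficients s = 4, t = -61.
Result: 870 · (4) + 57 · (-61) = 3.

gcd(870, 57) = 3; s = 4, t = -61 (check: 870·4 + 57·(-61) = 3).


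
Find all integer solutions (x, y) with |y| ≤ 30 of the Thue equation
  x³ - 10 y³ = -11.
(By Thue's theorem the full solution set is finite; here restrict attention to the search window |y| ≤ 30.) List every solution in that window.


The equation is x³ - 10y³ = -11. For fixed y, x³ = 10·y³ − 11, so a solution requires the RHS to be a perfect cube.
Strategy: iterate y from -30 to 30, compute RHS = 10·y³ − 11, and check whether it is a (positive or negative) perfect cube.
Check small values of y:
  y = 0: RHS = -11 is not a perfect cube.
  y = 1: RHS = -1 = (-1)³ ⇒ x = -1 works.
  y = -1: RHS = -21 is not a perfect cube.
  y = 2: RHS = 69 is not a perfect cube.
  y = -2: RHS = -91 is not a perfect cube.
  y = 3: RHS = 259 is not a perfect cube.
  y = -3: RHS = -281 is not a perfect cube.
Continuing the search up to |y| = 30 finds no further solutions beyond those listed.
Collected solutions: (-1, 1).

Solutions (with |y| ≤ 30): (-1, 1).


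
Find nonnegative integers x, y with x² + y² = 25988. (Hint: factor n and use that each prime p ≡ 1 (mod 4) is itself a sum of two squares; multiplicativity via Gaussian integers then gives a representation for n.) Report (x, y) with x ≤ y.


Step 1: Factor n = 25988 = 2^2 · 73 · 89.
Step 2: Check the mod-4 condition on each prime factor: 2 = 2 (special); 73 ≡ 1 (mod 4), exponent 1; 89 ≡ 1 (mod 4), exponent 1.
All primes ≡ 3 (mod 4) appear to even exponent (or don't appear), so by the two-squares theorem n IS expressible as a sum of two squares.
Step 3: Build a representation. Group n = k² · m with k = 2 and m = 73 · 89 = 6497 (a product of primes ≡ 1 (mod 4)); a representation of m scales to one of n via (k·x)² + (k·y)² = k²(x² + y²). Each prime p ≡ 1 (mod 4) is itself a sum of two squares; find a² by testing p − a² for a perfect square:
  73: 73 − 1² = 72, 73 − 2² = 69, 73 − 3² = 64 = 8² ⇒ 73 = 3² + 8².
  89: 89 − 1² = 88, 89 − 2² = 85, 89 − 3² = 80, 89 − 4² = 73, 89 − 5² = 64 = 8² ⇒ 89 = 5² + 8².
  Combine using the Brahmagupta–Fibonacci identity (a² + b²)(c² + d²) = (ac − bd)² + (ad + bc)² = (ac + bd)² + (ad − bc)²:
  73 · 89 = 6497: from (3² + 8²)(5² + 8²), take (3·5 − 8·8, 3·8 + 8·5) = (15 − 64, 24 + 40) = (-49, 64); dropping signs (only squares matter) gives (49, 64); check 49² + 64² = 2401 + 4096 = 6497 ✓.
  Scale by k = 2: (2·49, 2·64) = (98, 128).
Step 4: Order so x ≤ y and verify: 98² + 128² = 9604 + 16384 = 25988 = n. ✓

n = 25988 = 98² + 128² (one valid representation with x ≤ y).


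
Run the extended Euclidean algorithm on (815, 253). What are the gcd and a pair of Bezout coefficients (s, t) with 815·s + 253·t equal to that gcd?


Euclidean algorithm on (815, 253) — divide until remainder is 0:
  815 = 3 · 253 + 56
  253 = 4 · 56 + 29
  56 = 1 · 29 + 27
  29 = 1 · 27 + 2
  27 = 13 · 2 + 1
  2 = 2 · 1 + 0
gcd(815, 253) = 1.
Track Bezout coefficients alongside the remainders: start with r₀ = 815 = a·1 + b·0 (s = 1, t = 0) and r₁ = 253 = a·0 + b·1 (s = 0, t = 1); each new remainder r_{k+1} = r_{k-1} − q_k·r_k inherits s_{k+1} = s_{k-1} − q_k·s_k, t_{k+1} = t_{k-1} − q_k·t_k, so r_k = a·s_k + b·t_k at every step:
  q = 3: r = 56, s = 1 − 3·0 = 1, t = 0 − 3·1 = -3  (check: 815·1 + 253·(-3) = 56)
  q = 4: r = 29, s = 0 − 4·1 = -4, t = 1 − 4·(-3) = 13  (check: 815·(-4) + 253·13 = 29)
  q = 1: r = 27, s = 1 − 1·(-4) = 5, t = -3 − 1·13 = -16  (check: 815·5 + 253·(-16) = 27)
  q = 1: r = 2, s = -4 − 1·5 = -9, t = 13 − 1·(-16) = 29  (check: 815·(-9) + 253·29 = 2)
  q = 13: r = 1, s = 5 − 13·(-9) = 122, t = -16 − 13·29 = -393  (check: 815·122 + 253·(-393) = 1)
The row with r = 1 (the gcd) gives the Bezout coefficients s = 122, t = -393.
Result: 815 · (122) + 253 · (-393) = 1.

gcd(815, 253) = 1; s = 122, t = -393 (check: 815·122 + 253·(-393) = 1).


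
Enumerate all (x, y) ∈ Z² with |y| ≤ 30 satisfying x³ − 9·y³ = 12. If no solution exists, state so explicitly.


The equation is x³ - 9y³ = 12. For fixed y, x³ = 9·y³ + 12, so a solution requires the RHS to be a perfect cube.
Strategy: iterate y from -30 to 30, compute RHS = 9·y³ + 12, and check whether it is a (positive or negative) perfect cube.
Check small values of y:
  y = 0: RHS = 12 is not a perfect cube.
  y = 1: RHS = 21 is not a perfect cube.
  y = -1: RHS = 3 is not a perfect cube.
  y = 2: RHS = 84 is not a perfect cube.
  y = -2: RHS = -60 is not a perfect cube.
  y = 3: RHS = 255 is not a perfect cube.
  y = -3: RHS = -231 is not a perfect cube.
Continuing the search up to |y| = 30 finds no solutions either.
No (x, y) in the scanned range satisfies the equation.

No integer solutions with |y| ≤ 30.


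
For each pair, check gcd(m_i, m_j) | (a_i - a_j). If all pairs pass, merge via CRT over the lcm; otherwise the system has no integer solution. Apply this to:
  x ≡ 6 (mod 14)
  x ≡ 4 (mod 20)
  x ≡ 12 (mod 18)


Moduli 14, 20, 18 are not pairwise coprime, so CRT works modulo lcm(m_i) when all pairwise compatibility conditions hold.
Pairwise compatibility: gcd(m_i, m_j) must divide a_i - a_j for every pair.
Merge one congruence at a time:
  Start: x ≡ 6 (mod 14).
  Combine with x ≡ 4 (mod 20): gcd(14, 20) = 2; 4 - 6 = -2, which IS divisible by 2, so compatible.
    Write x = 6 + 14·t and substitute into x ≡ 4 (mod 20): 14·t ≡ 4 − 6 = -2 (mod 20).
    Divide the congruence (and modulus) by g = 2: 7·t ≡ -1 (mod 10).
    Reduce coefficients mod 10: 7·t ≡ 9 (mod 10).
    The inverse of 7 mod 10 is 3 (since 7·3 = 21 = 2·10 + 1), so t ≡ 3·9 = 27 ≡ 7 (mod 10).
    Then x = 6 + 14·7 = 104, valid modulo lcm(14, 20) = 140: x ≡ 104 (mod 140).
  Combine with x ≡ 12 (mod 18): gcd(140, 18) = 2; 12 - 104 = -92, which IS divisible by 2, so compatible.
    Write x = 104 + 140·t and substitute into x ≡ 12 (mod 18): 140·t ≡ 12 − 104 = -92 (mod 18).
    Divide the congruence (and modulus) by g = 2: 70·t ≡ -46 (mod 9).
    Reduce coefficients mod 9: 7·t ≡ 8 (mod 9).
    The inverse of 7 mod 9 is 4 (since 7·4 = 28 = 3·9 + 1), so t ≡ 4·8 = 32 ≡ 5 (mod 9).
    Then x = 104 + 140·5 = 804, valid modulo lcm(140, 18) = 1260: x ≡ 804 (mod 1260).
Verify: 804 mod 14 = 6, 804 mod 20 = 4, 804 mod 18 = 12.

x ≡ 804 (mod 1260).


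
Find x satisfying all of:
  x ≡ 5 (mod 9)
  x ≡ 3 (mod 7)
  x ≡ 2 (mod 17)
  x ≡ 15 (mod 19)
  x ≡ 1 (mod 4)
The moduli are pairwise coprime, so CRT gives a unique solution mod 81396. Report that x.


Product of moduli M = 9 · 7 · 17 · 19 · 4 = 81396.
Merge one congruence at a time:
  Start: x ≡ 5 (mod 9).
  Combine with x ≡ 3 (mod 7); new modulus lcm = 63.
    Write x = 5 + 9·t and substitute into x ≡ 3 (mod 7): 9·t ≡ 3 − 5 = -2 (mod 7).
    Reduce coefficients mod 7: 2·t ≡ 5 (mod 7).
    The inverse of 2 mod 7 is 4 (since 2·4 = 8 = 1·7 + 1), so t ≡ 4·5 = 20 ≡ 6 (mod 7).
    Then x = 5 + 9·6 = 59, valid modulo lcm(9, 7) = 63: x ≡ 59 (mod 63).
  Combine with x ≡ 2 (mod 17); new modulus lcm = 1071.
    Write x = 59 + 63·t and substitute into x ≡ 2 (mod 17): 63·t ≡ 2 − 59 = -57 (mod 17).
    Reduce coefficients mod 17: 12·t ≡ 11 (mod 17).
    The inverse of 12 mod 17 is 10 (since 12·10 = 120 = 7·17 + 1), so t ≡ 10·11 = 110 ≡ 8 (mod 17).
    Then x = 59 + 63·8 = 563, valid modulo lcm(63, 17) = 1071: x ≡ 563 (mod 1071).
  Combine with x ≡ 15 (mod 19); new modulus lcm = 20349.
    Write x = 563 + 1071·t and substitute into x ≡ 15 (mod 19): 1071·t ≡ 15 − 563 = -548 (mod 19).
    Reduce coefficients mod 19: 7·t ≡ 3 (mod 19).
    The inverse of 7 mod 19 is 11 (since 7·11 = 77 = 4·19 + 1), so t ≡ 11·3 = 33 ≡ 14 (mod 19).
    Then x = 563 + 1071·14 = 15557, valid modulo lcm(1071, 19) = 20349: x ≡ 15557 (mod 20349).
  Combine with x ≡ 1 (mod 4); new modulus lcm = 81396.
    Write x = 15557 + 20349·t and substitute into x ≡ 1 (mod 4): 20349·t ≡ 1 − 15557 = -15556 (mod 4).
    Reduce coefficients mod 4: 1·t ≡ 0 (mod 4).
    So t ≡ 0 (mod 4).
    Then x = 15557 + 20349·0 = 15557, valid modulo lcm(20349, 4) = 81396: x ≡ 15557 (mod 81396).
Verify against each original: 15557 mod 9 = 5, 15557 mod 7 = 3, 15557 mod 17 = 2, 15557 mod 19 = 15, 15557 mod 4 = 1.

x ≡ 15557 (mod 81396).


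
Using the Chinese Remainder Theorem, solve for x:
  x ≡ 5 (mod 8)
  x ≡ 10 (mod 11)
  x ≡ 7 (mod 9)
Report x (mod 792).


Moduli 8, 11, 9 are pairwise coprime; by CRT there is a unique solution modulo M = 8 · 11 · 9 = 792.
Solve pairwise, accumulating the modulus:
  Start with x ≡ 5 (mod 8).
  Combine with x ≡ 10 (mod 11): since gcd(8, 11) = 1, we get a unique residue mod 88.
    Write x = 5 + 8·t and substitute into x ≡ 10 (mod 11): 8·t ≡ 10 − 5 = 5 (mod 11).
    The inverse of 8 mod 11 is 7 (since 8·7 = 56 = 5·11 + 1), so t ≡ 7·5 = 35 ≡ 2 (mod 11).
    Then x = 5 + 8·2 = 21, valid modulo lcm(8, 11) = 88: x ≡ 21 (mod 88).
  Combine with x ≡ 7 (mod 9): since gcd(88, 9) = 1, we get a unique residue mod 792.
    Write x = 21 + 88·t and substitute into x ≡ 7 (mod 9): 88·t ≡ 7 − 21 = -14 (mod 9).
    Reduce coefficients mod 9: 7·t ≡ 4 (mod 9).
    The inverse of 7 mod 9 is 4 (since 7·4 = 28 = 3·9 + 1), so t ≡ 4·4 = 16 ≡ 7 (mod 9).
    Then x = 21 + 88·7 = 637, valid modulo lcm(88, 9) = 792: x ≡ 637 (mod 792).
Verify: 637 mod 8 = 5 ✓, 637 mod 11 = 10 ✓, 637 mod 9 = 7 ✓.

x ≡ 637 (mod 792).


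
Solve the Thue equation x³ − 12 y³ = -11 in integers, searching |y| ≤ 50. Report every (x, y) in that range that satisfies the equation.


The equation is x³ - 12y³ = -11. For fixed y, x³ = 12·y³ − 11, so a solution requires the RHS to be a perfect cube.
Strategy: iterate y from -50 to 50, compute RHS = 12·y³ − 11, and check whether it is a (positive or negative) perfect cube.
Check small values of y:
  y = 0: RHS = -11 is not a perfect cube.
  y = 1: RHS = 1 = (1)³ ⇒ x = 1 works.
  y = -1: RHS = -23 is not a perfect cube.
  y = 2: RHS = 85 is not a perfect cube.
  y = -2: RHS = -107 is not a perfect cube.
  y = 3: RHS = 313 is not a perfect cube.
  y = -3: RHS = -335 is not a perfect cube.
Continuing the search up to |y| = 50 finds no further solutions beyond those listed.
Collected solutions: (1, 1).

Solutions (with |y| ≤ 50): (1, 1).


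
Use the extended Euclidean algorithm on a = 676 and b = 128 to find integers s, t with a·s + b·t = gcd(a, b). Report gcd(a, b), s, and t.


Euclidean algorithm on (676, 128) — divide until remainder is 0:
  676 = 5 · 128 + 36
  128 = 3 · 36 + 20
  36 = 1 · 20 + 16
  20 = 1 · 16 + 4
  16 = 4 · 4 + 0
gcd(676, 128) = 4.
Track Bezout coefficients alongside the remainders: start with r₀ = 676 = a·1 + b·0 (s = 1, t = 0) and r₁ = 128 = a·0 + b·1 (s = 0, t = 1); each new remainder r_{k+1} = r_{k-1} − q_k·r_k inherits s_{k+1} = s_{k-1} − q_k·s_k, t_{k+1} = t_{k-1} − q_k·t_k, so r_k = a·s_k + b·t_k at every step:
  q = 5: r = 36, s = 1 − 5·0 = 1, t = 0 − 5·1 = -5  (check: 676·1 + 128·(-5) = 36)
  q = 3: r = 20, s = 0 − 3·1 = -3, t = 1 − 3·(-5) = 16  (check: 676·(-3) + 128·16 = 20)
  q = 1: r = 16, s = 1 − 1·(-3) = 4, t = -5 − 1·16 = -21  (check: 676·4 + 128·(-21) = 16)
  q = 1: r = 4, s = -3 − 1·4 = -7, t = 16 − 1·(-21) = 37  (check: 676·(-7) + 128·37 = 4)
The row with r = 4 (the gcd) gives the Bezout coefficients s = -7, t = 37.
Result: 676 · (-7) + 128 · (37) = 4.

gcd(676, 128) = 4; s = -7, t = 37 (check: 676·(-7) + 128·37 = 4).


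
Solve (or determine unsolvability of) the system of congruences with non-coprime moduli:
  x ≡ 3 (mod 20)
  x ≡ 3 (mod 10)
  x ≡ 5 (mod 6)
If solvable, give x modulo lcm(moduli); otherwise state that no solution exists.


Moduli 20, 10, 6 are not pairwise coprime, so CRT works modulo lcm(m_i) when all pairwise compatibility conditions hold.
Pairwise compatibility: gcd(m_i, m_j) must divide a_i - a_j for every pair.
Merge one congruence at a time:
  Start: x ≡ 3 (mod 20).
  Combine with x ≡ 3 (mod 10): gcd(20, 10) = 10; 3 - 3 = 0, which IS divisible by 10, so compatible.
    Write x = 3 + 20·t and substitute into x ≡ 3 (mod 10): 20·t ≡ 3 − 3 = 0 (mod 10).
    Divide the congruence (and modulus) by g = 10: 2·t ≡ 0 (mod 1).
    Modulo 1 every t works; take t = 0.
    Then x = 3 + 20·0 = 3, valid modulo lcm(20, 10) = 20: x ≡ 3 (mod 20).
  Combine with x ≡ 5 (mod 6): gcd(20, 6) = 2; 5 - 3 = 2, which IS divisible by 2, so compatible.
    Write x = 3 + 20·t and substitute into x ≡ 5 (mod 6): 20·t ≡ 5 − 3 = 2 (mod 6).
    Divide the congruence (and modulus) by g = 2: 10·t ≡ 1 (mod 3).
    Reduce coefficients mod 3: 1·t ≡ 1 (mod 3).
    So t ≡ 1 (mod 3).
    Then x = 3 + 20·1 = 23, valid modulo lcm(20, 6) = 60: x ≡ 23 (mod 60).
Verify: 23 mod 20 = 3, 23 mod 10 = 3, 23 mod 6 = 5.

x ≡ 23 (mod 60).


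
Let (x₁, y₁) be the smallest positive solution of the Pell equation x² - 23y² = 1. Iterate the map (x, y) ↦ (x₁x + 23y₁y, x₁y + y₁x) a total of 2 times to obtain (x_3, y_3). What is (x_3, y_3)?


Step 1: Find the fundamental solution (x₁, y₁) of x² - 23y² = 1.
  Expand √23 as a continued fraction. a₀ = ⌊√23⌋ = 4; iterate m_{k+1} = d_k·a_k − m_k, d_{k+1} = (23 − m_{k+1}²)/d_k, a_{k+1} = ⌊(a₀ + m_{k+1})/d_{k+1}⌋ (starting m₀ = 0, d₀ = 1), with convergents p_k = a_k·p_{k-1} + p_{k-2}, q_k = a_k·q_{k-1} + q_{k-2} (p₋₁ = 1, q₋₁ = 0):
  k = 0: a₀ = 4; p₀/q₀ = 4/1; p₀² − 23·q₀² = 16 − 23 = -7.
  k = 1: m = 4, d = 7, a = ⌊(4 + 4)/7⌋ = 1; p/q = (1·4 + 1)/(1·1 + 0) = 5/1; p² − 23·q² = 25 − 23 = 2.
  k = 2: m = 3, d = 2, a = ⌊(4 + 3)/2⌋ = 3; p/q = (3·5 + 4)/(3·1 + 1) = 19/4; p² − 23·q² = 361 − 368 = -7.
  k = 3: m = 3, d = 7, a = ⌊(4 + 3)/7⌋ = 1; p/q = (1·19 + 5)/(1·4 + 1) = 24/5; p² − 23·q² = 576 − 575 = 1.
  The first convergent with p² − 23·q² = 1 gives the fundamental solution (x₁, y₁) = (24, 5).
Step 2: Apply the recurrence (x_{n+1}, y_{n+1}) = (x₁x_n + 23y₁y_n, x₁y_n + y₁x_n) repeatedly.
  From (x_1, y_1) = (24, 5): x_2 = 24·24 + 23·5·5 = 1151; y_2 = 24·5 + 5·24 = 240.
  From (x_2, y_2) = (1151, 240): x_3 = 24·1151 + 23·5·240 = 55224; y_3 = 24·240 + 5·1151 = 11515.
Step 3: Verify x_3² - 23·y_3² = 3049690176 - 3049690175 = 1 (should be 1). ✓

(x_1, y_1) = (24, 5); (x_3, y_3) = (55224, 11515).


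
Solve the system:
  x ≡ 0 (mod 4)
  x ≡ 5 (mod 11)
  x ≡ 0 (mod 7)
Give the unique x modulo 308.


Moduli 4, 11, 7 are pairwise coprime; by CRT there is a unique solution modulo M = 4 · 11 · 7 = 308.
Solve pairwise, accumulating the modulus:
  Start with x ≡ 0 (mod 4).
  Combine with x ≡ 5 (mod 11): since gcd(4, 11) = 1, we get a unique residue mod 44.
    Write x = 0 + 4·t and substitute into x ≡ 5 (mod 11): 4·t ≡ 5 − 0 = 5 (mod 11).
    The inverse of 4 mod 11 is 3 (since 4·3 = 12 = 1·11 + 1), so t ≡ 3·5 = 15 ≡ 4 (mod 11).
    Then x = 0 + 4·4 = 16, valid modulo lcm(4, 11) = 44: x ≡ 16 (mod 44).
  Combine with x ≡ 0 (mod 7): since gcd(44, 7) = 1, we get a unique residue mod 308.
    Write x = 16 + 44·t and substitute into x ≡ 0 (mod 7): 44·t ≡ 0 − 16 = -16 (mod 7).
    Reduce coefficients mod 7: 2·t ≡ 5 (mod 7).
    The inverse of 2 mod 7 is 4 (since 2·4 = 8 = 1·7 + 1), so t ≡ 4·5 = 20 ≡ 6 (mod 7).
    Then x = 16 + 44·6 = 280, valid modulo lcm(44, 7) = 308: x ≡ 280 (mod 308).
Verify: 280 mod 4 = 0 ✓, 280 mod 11 = 5 ✓, 280 mod 7 = 0 ✓.

x ≡ 280 (mod 308).


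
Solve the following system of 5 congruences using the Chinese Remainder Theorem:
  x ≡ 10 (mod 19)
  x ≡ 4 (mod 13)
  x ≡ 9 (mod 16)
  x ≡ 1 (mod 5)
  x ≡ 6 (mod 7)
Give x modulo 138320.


Product of moduli M = 19 · 13 · 16 · 5 · 7 = 138320.
Merge one congruence at a time:
  Start: x ≡ 10 (mod 19).
  Combine with x ≡ 4 (mod 13); new modulus lcm = 247.
    Write x = 10 + 19·t and substitute into x ≡ 4 (mod 13): 19·t ≡ 4 − 10 = -6 (mod 13).
    Reduce coefficients mod 13: 6·t ≡ 7 (mod 13).
    The inverse of 6 mod 13 is 11 (since 6·11 = 66 = 5·13 + 1), so t ≡ 11·7 = 77 ≡ 12 (mod 13).
    Then x = 10 + 19·12 = 238, valid modulo lcm(19, 13) = 247: x ≡ 238 (mod 247).
  Combine with x ≡ 9 (mod 16); new modulus lcm = 3952.
    Write x = 238 + 247·t and substitute into x ≡ 9 (mod 16): 247·t ≡ 9 − 238 = -229 (mod 16).
    Reduce coefficients mod 16: 7·t ≡ 11 (mod 16).
    The inverse of 7 mod 16 is 7 (since 7·7 = 49 = 3·16 + 1), so t ≡ 7·11 = 77 ≡ 13 (mod 16).
    Then x = 238 + 247·13 = 3449, valid modulo lcm(247, 16) = 3952: x ≡ 3449 (mod 3952).
  Combine with x ≡ 1 (mod 5); new modulus lcm = 19760.
    Write x = 3449 + 3952·t and substitute into x ≡ 1 (mod 5): 3952·t ≡ 1 − 3449 = -3448 (mod 5).
    Reduce coefficients mod 5: 2·t ≡ 2 (mod 5).
    The inverse of 2 mod 5 is 3 (since 2·3 = 6 = 1·5 + 1), so t ≡ 3·2 = 6 ≡ 1 (mod 5).
    Then x = 3449 + 3952·1 = 7401, valid modulo lcm(3952, 5) = 19760: x ≡ 7401 (mod 19760).
  Combine with x ≡ 6 (mod 7); new modulus lcm = 138320.
    Write x = 7401 + 19760·t and substitute into x ≡ 6 (mod 7): 19760·t ≡ 6 − 7401 = -7395 (mod 7).
    Reduce coefficients mod 7: 6·t ≡ 4 (mod 7).
    The inverse of 6 mod 7 is 6 (since 6·6 = 36 = 5·7 + 1), so t ≡ 6·4 = 24 ≡ 3 (mod 7).
    Then x = 7401 + 19760·3 = 66681, valid modulo lcm(19760, 7) = 138320: x ≡ 66681 (mod 138320).
Verify against each original: 66681 mod 19 = 10, 66681 mod 13 = 4, 66681 mod 16 = 9, 66681 mod 5 = 1, 66681 mod 7 = 6.

x ≡ 66681 (mod 138320).


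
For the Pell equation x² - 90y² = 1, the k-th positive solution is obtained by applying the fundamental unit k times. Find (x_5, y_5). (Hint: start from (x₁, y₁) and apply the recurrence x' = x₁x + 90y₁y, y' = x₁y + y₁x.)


Step 1: Find the fundamental solution (x₁, y₁) of x² - 90y² = 1.
  Expand √90 as a continued fraction. a₀ = ⌊√90⌋ = 9; iterate m_{k+1} = d_k·a_k − m_k, d_{k+1} = (90 − m_{k+1}²)/d_k, a_{k+1} = ⌊(a₀ + m_{k+1})/d_{k+1}⌋ (starting m₀ = 0, d₀ = 1), with convergents p_k = a_k·p_{k-1} + p_{k-2}, q_k = a_k·q_{k-1} + q_{k-2} (p₋₁ = 1, q₋₁ = 0):
  k = 0: a₀ = 9; p₀/q₀ = 9/1; p₀² − 90·q₀² = 81 − 90 = -9.
  k = 1: m = 9, d = 9, a = ⌊(9 + 9)/9⌋ = 2; p/q = (2·9 + 1)/(2·1 + 0) = 19/2; p² − 90·q² = 361 − 360 = 1.
  The first convergent with p² − 90·q² = 1 gives the fundamental solution (x₁, y₁) = (19, 2).
Step 2: Apply the recurrence (x_{n+1}, y_{n+1}) = (x₁x_n + 90y₁y_n, x₁y_n + y₁x_n) repeatedly.
  From (x_1, y_1) = (19, 2): x_2 = 19·19 + 90·2·2 = 721; y_2 = 19·2 + 2·19 = 76.
  From (x_2, y_2) = (721, 76): x_3 = 19·721 + 90·2·76 = 27379; y_3 = 19·76 + 2·721 = 2886.
  From (x_3, y_3) = (27379, 2886): x_4 = 19·27379 + 90·2·2886 = 1039681; y_4 = 19·2886 + 2·27379 = 109592.
  From (x_4, y_4) = (1039681, 109592): x_5 = 19·1039681 + 90·2·109592 = 39480499; y_5 = 19·109592 + 2·1039681 = 4161610.
Step 3: Verify x_5² - 90·y_5² = 1558709801289001 - 1558709801289000 = 1 (should be 1). ✓

(x_1, y_1) = (19, 2); (x_5, y_5) = (39480499, 4161610).


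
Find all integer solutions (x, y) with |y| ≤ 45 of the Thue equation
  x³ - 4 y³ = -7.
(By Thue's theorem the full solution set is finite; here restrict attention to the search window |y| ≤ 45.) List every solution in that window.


The equation is x³ - 4y³ = -7. For fixed y, x³ = 4·y³ − 7, so a solution requires the RHS to be a perfect cube.
Strategy: iterate y from -45 to 45, compute RHS = 4·y³ − 7, and check whether it is a (positive or negative) perfect cube.
Check small values of y:
  y = 0: RHS = -7 is not a perfect cube.
  y = 1: RHS = -3 is not a perfect cube.
  y = -1: RHS = -11 is not a perfect cube.
  y = 2: RHS = 25 is not a perfect cube.
  y = -2: RHS = -39 is not a perfect cube.
  y = 3: RHS = 101 is not a perfect cube.
  y = -3: RHS = -115 is not a perfect cube.
Continuing the search up to |y| = 45 finds no solutions either.
No (x, y) in the scanned range satisfies the equation.

No integer solutions with |y| ≤ 45.


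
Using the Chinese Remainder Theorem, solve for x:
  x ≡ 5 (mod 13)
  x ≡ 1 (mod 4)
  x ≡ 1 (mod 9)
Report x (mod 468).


Moduli 13, 4, 9 are pairwise coprime; by CRT there is a unique solution modulo M = 13 · 4 · 9 = 468.
Solve pairwise, accumulating the modulus:
  Start with x ≡ 5 (mod 13).
  Combine with x ≡ 1 (mod 4): since gcd(13, 4) = 1, we get a unique residue mod 52.
    Write x = 5 + 13·t and substitute into x ≡ 1 (mod 4): 13·t ≡ 1 − 5 = -4 (mod 4).
    Reduce coefficients mod 4: 1·t ≡ 0 (mod 4).
    So t ≡ 0 (mod 4).
    Then x = 5 + 13·0 = 5, valid modulo lcm(13, 4) = 52: x ≡ 5 (mod 52).
  Combine with x ≡ 1 (mod 9): since gcd(52, 9) = 1, we get a unique residue mod 468.
    Write x = 5 + 52·t and substitute into x ≡ 1 (mod 9): 52·t ≡ 1 − 5 = -4 (mod 9).
    Reduce coefficients mod 9: 7·t ≡ 5 (mod 9).
    The inverse of 7 mod 9 is 4 (since 7·4 = 28 = 3·9 + 1), so t ≡ 4·5 = 20 ≡ 2 (mod 9).
    Then x = 5 + 52·2 = 109, valid modulo lcm(52, 9) = 468: x ≡ 109 (mod 468).
Verify: 109 mod 13 = 5 ✓, 109 mod 4 = 1 ✓, 109 mod 9 = 1 ✓.

x ≡ 109 (mod 468).


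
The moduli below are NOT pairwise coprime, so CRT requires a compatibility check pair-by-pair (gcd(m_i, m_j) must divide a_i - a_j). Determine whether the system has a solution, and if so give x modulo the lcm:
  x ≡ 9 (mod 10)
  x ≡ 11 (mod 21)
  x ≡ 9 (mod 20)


Moduli 10, 21, 20 are not pairwise coprime, so CRT works modulo lcm(m_i) when all pairwise compatibility conditions hold.
Pairwise compatibility: gcd(m_i, m_j) must divide a_i - a_j for every pair.
Merge one congruence at a time:
  Start: x ≡ 9 (mod 10).
  Combine with x ≡ 11 (mod 21): gcd(10, 21) = 1; 11 - 9 = 2, which IS divisible by 1, so compatible.
    Write x = 9 + 10·t and substitute into x ≡ 11 (mod 21): 10·t ≡ 11 − 9 = 2 (mod 21).
    The inverse of 10 mod 21 is 19 (since 10·19 = 190 = 9·21 + 1), so t ≡ 19·2 = 38 ≡ 17 (mod 21).
    Then x = 9 + 10·17 = 179, valid modulo lcm(10, 21) = 210: x ≡ 179 (mod 210).
  Combine with x ≡ 9 (mod 20): gcd(210, 20) = 10; 9 - 179 = -170, which IS divisible by 10, so compatible.
    Write x = 179 + 210·t and substitute into x ≡ 9 (mod 20): 210·t ≡ 9 − 179 = -170 (mod 20).
    Divide the congruence (and modulus) by g = 10: 21·t ≡ -17 (mod 2).
    Reduce coefficients mod 2: 1·t ≡ 1 (mod 2).
    So t ≡ 1 (mod 2).
    Then x = 179 + 210·1 = 389, valid modulo lcm(210, 20) = 420: x ≡ 389 (mod 420).
Verify: 389 mod 10 = 9, 389 mod 21 = 11, 389 mod 20 = 9.

x ≡ 389 (mod 420).


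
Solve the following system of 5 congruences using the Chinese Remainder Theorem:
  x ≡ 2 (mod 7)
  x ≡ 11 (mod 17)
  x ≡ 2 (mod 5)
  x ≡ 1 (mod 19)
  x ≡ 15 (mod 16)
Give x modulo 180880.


Product of moduli M = 7 · 17 · 5 · 19 · 16 = 180880.
Merge one congruence at a time:
  Start: x ≡ 2 (mod 7).
  Combine with x ≡ 11 (mod 17); new modulus lcm = 119.
    Write x = 2 + 7·t and substitute into x ≡ 11 (mod 17): 7·t ≡ 11 − 2 = 9 (mod 17).
    The inverse of 7 mod 17 is 5 (since 7·5 = 35 = 2·17 + 1), so t ≡ 5·9 = 45 ≡ 11 (mod 17).
    Then x = 2 + 7·11 = 79, valid modulo lcm(7, 17) = 119: x ≡ 79 (mod 119).
  Combine with x ≡ 2 (mod 5); new modulus lcm = 595.
    Write x = 79 + 119·t and substitute into x ≡ 2 (mod 5): 119·t ≡ 2 − 79 = -77 (mod 5).
    Reduce coefficients mod 5: 4·t ≡ 3 (mod 5).
    The inverse of 4 mod 5 is 4 (since 4·4 = 16 = 3·5 + 1), so t ≡ 4·3 = 12 ≡ 2 (mod 5).
    Then x = 79 + 119·2 = 317, valid modulo lcm(119, 5) = 595: x ≡ 317 (mod 595).
  Combine with x ≡ 1 (mod 19); new modulus lcm = 11305.
    Write x = 317 + 595·t and substitute into x ≡ 1 (mod 19): 595·t ≡ 1 − 317 = -316 (mod 19).
    Reduce coefficients mod 19: 6·t ≡ 7 (mod 19).
    The inverse of 6 mod 19 is 16 (since 6·16 = 96 = 5·19 + 1), so t ≡ 16·7 = 112 ≡ 17 (mod 19).
    Then x = 317 + 595·17 = 10432, valid modulo lcm(595, 19) = 11305: x ≡ 10432 (mod 11305).
  Combine with x ≡ 15 (mod 16); new modulus lcm = 180880.
    Write x = 10432 + 11305·t and substitute into x ≡ 15 (mod 16): 11305·t ≡ 15 − 10432 = -10417 (mod 16).
    Reduce coefficients mod 16: 9·t ≡ 15 (mod 16).
    The inverse of 9 mod 16 is 9 (since 9·9 = 81 = 5·16 + 1), so t ≡ 9·15 = 135 ≡ 7 (mod 16).
    Then x = 10432 + 11305·7 = 89567, valid modulo lcm(11305, 16) = 180880: x ≡ 89567 (mod 180880).
Verify against each original: 89567 mod 7 = 2, 89567 mod 17 = 11, 89567 mod 5 = 2, 89567 mod 19 = 1, 89567 mod 16 = 15.

x ≡ 89567 (mod 180880).


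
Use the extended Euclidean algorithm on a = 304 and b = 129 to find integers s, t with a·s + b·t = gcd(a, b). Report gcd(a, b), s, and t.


Euclidean algorithm on (304, 129) — divide until remainder is 0:
  304 = 2 · 129 + 46
  129 = 2 · 46 + 37
  46 = 1 · 37 + 9
  37 = 4 · 9 + 1
  9 = 9 · 1 + 0
gcd(304, 129) = 1.
Track Bezout coefficients alongside the remainders: start with r₀ = 304 = a·1 + b·0 (s = 1, t = 0) and r₁ = 129 = a·0 + b·1 (s = 0, t = 1); each new remainder r_{k+1} = r_{k-1} − q_k·r_k inherits s_{k+1} = s_{k-1} − q_k·s_k, t_{k+1} = t_{k-1} − q_k·t_k, so r_k = a·s_k + b·t_k at every step:
  q = 2: r = 46, s = 1 − 2·0 = 1, t = 0 − 2·1 = -2  (check: 304·1 + 129·(-2) = 46)
  q = 2: r = 37, s = 0 − 2·1 = -2, t = 1 − 2·(-2) = 5  (check: 304·(-2) + 129·5 = 37)
  q = 1: r = 9, s = 1 − 1·(-2) = 3, t = -2 − 1·5 = -7  (check: 304·3 + 129·(-7) = 9)
  q = 4: r = 1, s = -2 − 4·3 = -14, t = 5 − 4·(-7) = 33  (check: 304·(-14) + 129·33 = 1)
The row with r = 1 (the gcd) gives the Bezout coefficients s = -14, t = 33.
Result: 304 · (-14) + 129 · (33) = 1.

gcd(304, 129) = 1; s = -14, t = 33 (check: 304·(-14) + 129·33 = 1).


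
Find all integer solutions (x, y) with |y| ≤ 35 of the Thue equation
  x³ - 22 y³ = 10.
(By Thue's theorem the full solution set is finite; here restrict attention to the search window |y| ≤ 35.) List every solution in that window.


The equation is x³ - 22y³ = 10. For fixed y, x³ = 22·y³ + 10, so a solution requires the RHS to be a perfect cube.
Strategy: iterate y from -35 to 35, compute RHS = 22·y³ + 10, and check whether it is a (positive or negative) perfect cube.
Check small values of y:
  y = 0: RHS = 10 is not a perfect cube.
  y = 1: RHS = 32 is not a perfect cube.
  y = -1: RHS = -12 is not a perfect cube.
  y = 2: RHS = 186 is not a perfect cube.
  y = -2: RHS = -166 is not a perfect cube.
  y = 3: RHS = 604 is not a perfect cube.
  y = -3: RHS = -584 is not a perfect cube.
Continuing the search up to |y| = 35 finds no solutions either.
No (x, y) in the scanned range satisfies the equation.

No integer solutions with |y| ≤ 35.


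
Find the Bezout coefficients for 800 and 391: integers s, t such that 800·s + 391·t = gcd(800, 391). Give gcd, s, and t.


Euclidean algorithm on (800, 391) — divide until remainder is 0:
  800 = 2 · 391 + 18
  391 = 21 · 18 + 13
  18 = 1 · 13 + 5
  13 = 2 · 5 + 3
  5 = 1 · 3 + 2
  3 = 1 · 2 + 1
  2 = 2 · 1 + 0
gcd(800, 391) = 1.
Track Bezout coefficients alongside the remainders: start with r₀ = 800 = a·1 + b·0 (s = 1, t = 0) and r₁ = 391 = a·0 + b·1 (s = 0, t = 1); each new remainder r_{k+1} = r_{k-1} − q_k·r_k inherits s_{k+1} = s_{k-1} − q_k·s_k, t_{k+1} = t_{k-1} − q_k·t_k, so r_k = a·s_k + b·t_k at every step:
  q = 2: r = 18, s = 1 − 2·0 = 1, t = 0 − 2·1 = -2  (check: 800·1 + 391·(-2) = 18)
  q = 21: r = 13, s = 0 − 21·1 = -21, t = 1 − 21·(-2) = 43  (check: 800·(-21) + 391·43 = 13)
  q = 1: r = 5, s = 1 − 1·(-21) = 22, t = -2 − 1·43 = -45  (check: 800·22 + 391·(-45) = 5)
  q = 2: r = 3, s = -21 − 2·22 = -65, t = 43 − 2·(-45) = 133  (check: 800·(-65) + 391·133 = 3)
  q = 1: r = 2, s = 22 − 1·(-65) = 87, t = -45 − 1·133 = -178  (check: 800·87 + 391·(-178) = 2)
  q = 1: r = 1, s = -65 − 1·87 = -152, t = 133 − 1·(-178) = 311  (check: 800·(-152) + 391·311 = 1)
The row with r = 1 (the gcd) gives the Bezout coefficients s = -152, t = 311.
Result: 800 · (-152) + 391 · (311) = 1.

gcd(800, 391) = 1; s = -152, t = 311 (check: 800·(-152) + 391·311 = 1).


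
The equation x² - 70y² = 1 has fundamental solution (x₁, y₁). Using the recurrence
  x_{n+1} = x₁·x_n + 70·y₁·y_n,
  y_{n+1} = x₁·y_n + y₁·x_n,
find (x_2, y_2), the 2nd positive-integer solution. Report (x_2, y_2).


Step 1: Find the fundamental solution (x₁, y₁) of x² - 70y² = 1.
  Expand √70 as a continued fraction. a₀ = ⌊√70⌋ = 8; iterate m_{k+1} = d_k·a_k − m_k, d_{k+1} = (70 − m_{k+1}²)/d_k, a_{k+1} = ⌊(a₀ + m_{k+1})/d_{k+1}⌋ (starting m₀ = 0, d₀ = 1), with convergents p_k = a_k·p_{k-1} + p_{k-2}, q_k = a_k·q_{k-1} + q_{k-2} (p₋₁ = 1, q₋₁ = 0):
  k = 0: a₀ = 8; p₀/q₀ = 8/1; p₀² − 70·q₀² = 64 − 70 = -6.
  k = 1: m = 8, d = 6, a = ⌊(8 + 8)/6⌋ = 2; p/q = (2·8 + 1)/(2·1 + 0) = 17/2; p² − 70·q² = 289 − 280 = 9.
  k = 2: m = 4, d = 9, a = ⌊(8 + 4)/9⌋ = 1; p/q = (1·17 + 8)/(1·2 + 1) = 25/3; p² − 70·q² = 625 − 630 = -5.
  k = 3: m = 5, d = 5, a = ⌊(8 + 5)/5⌋ = 2; p/q = (2·25 + 17)/(2·3 + 2) = 67/8; p² − 70·q² = 4489 − 4480 = 9.
  k = 4: m = 5, d = 9, a = ⌊(8 + 5)/9⌋ = 1; p/q = (1·67 + 25)/(1·8 + 3) = 92/11; p² − 70·q² = 8464 − 8470 = -6.
  k = 5: m = 4, d = 6, a = ⌊(8 + 4)/6⌋ = 2; p/q = (2·92 + 67)/(2·11 + 8) = 251/30; p² − 70·q² = 63001 − 63000 = 1.
  The first convergent with p² − 70·q² = 1 gives the fundamental solution (x₁, y₁) = (251, 30).
Step 2: Apply the recurrence (x_{n+1}, y_{n+1}) = (x₁x_n + 70y₁y_n, x₁y_n + y₁x_n) repeatedly.
  From (x_1, y_1) = (251, 30): x_2 = 251·251 + 70·30·30 = 126001; y_2 = 251·30 + 30·251 = 15060.
Step 3: Verify x_2² - 70·y_2² = 15876252001 - 15876252000 = 1 (should be 1). ✓

(x_1, y_1) = (251, 30); (x_2, y_2) = (126001, 15060).


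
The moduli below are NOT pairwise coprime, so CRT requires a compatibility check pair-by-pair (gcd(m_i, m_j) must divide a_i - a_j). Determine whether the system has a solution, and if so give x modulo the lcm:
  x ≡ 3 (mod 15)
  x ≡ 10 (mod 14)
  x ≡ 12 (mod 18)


Moduli 15, 14, 18 are not pairwise coprime, so CRT works modulo lcm(m_i) when all pairwise compatibility conditions hold.
Pairwise compatibility: gcd(m_i, m_j) must divide a_i - a_j for every pair.
Merge one congruence at a time:
  Start: x ≡ 3 (mod 15).
  Combine with x ≡ 10 (mod 14): gcd(15, 14) = 1; 10 - 3 = 7, which IS divisible by 1, so compatible.
    Write x = 3 + 15·t and substitute into x ≡ 10 (mod 14): 15·t ≡ 10 − 3 = 7 (mod 14).
    Reduce coefficients mod 14: 1·t ≡ 7 (mod 14).
    So t ≡ 7 (mod 14).
    Then x = 3 + 15·7 = 108, valid modulo lcm(15, 14) = 210: x ≡ 108 (mod 210).
  Combine with x ≡ 12 (mod 18): gcd(210, 18) = 6; 12 - 108 = -96, which IS divisible by 6, so compatible.
    Write x = 108 + 210·t and substitute into x ≡ 12 (mod 18): 210·t ≡ 12 − 108 = -96 (mod 18).
    Divide the congruence (and modulus) by g = 6: 35·t ≡ -16 (mod 3).
    Reduce coefficients mod 3: 2·t ≡ 2 (mod 3).
    The inverse of 2 mod 3 is 2 (since 2·2 = 4 = 1·3 + 1), so t ≡ 2·2 = 4 ≡ 1 (mod 3).
    Then x = 108 + 210·1 = 318, valid modulo lcm(210, 18) = 630: x ≡ 318 (mod 630).
Verify: 318 mod 15 = 3, 318 mod 14 = 10, 318 mod 18 = 12.

x ≡ 318 (mod 630).


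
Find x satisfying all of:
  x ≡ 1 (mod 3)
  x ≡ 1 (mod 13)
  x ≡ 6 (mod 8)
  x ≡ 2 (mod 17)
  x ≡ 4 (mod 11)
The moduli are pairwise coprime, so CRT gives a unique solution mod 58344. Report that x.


Product of moduli M = 3 · 13 · 8 · 17 · 11 = 58344.
Merge one congruence at a time:
  Start: x ≡ 1 (mod 3).
  Combine with x ≡ 1 (mod 13); new modulus lcm = 39.
    Write x = 1 + 3·t and substitute into x ≡ 1 (mod 13): 3·t ≡ 1 − 1 = 0 (mod 13).
    The inverse of 3 mod 13 is 9 (since 3·9 = 27 = 2·13 + 1), so t ≡ 9·0 = 0 ≡ 0 (mod 13).
    Then x = 1 + 3·0 = 1, valid modulo lcm(3, 13) = 39: x ≡ 1 (mod 39).
  Combine with x ≡ 6 (mod 8); new modulus lcm = 312.
    Write x = 1 + 39·t and substitute into x ≡ 6 (mod 8): 39·t ≡ 6 − 1 = 5 (mod 8).
    Reduce coefficients mod 8: 7·t ≡ 5 (mod 8).
    The inverse of 7 mod 8 is 7 (since 7·7 = 49 = 6·8 + 1), so t ≡ 7·5 = 35 ≡ 3 (mod 8).
    Then x = 1 + 39·3 = 118, valid modulo lcm(39, 8) = 312: x ≡ 118 (mod 312).
  Combine with x ≡ 2 (mod 17); new modulus lcm = 5304.
    Write x = 118 + 312·t and substitute into x ≡ 2 (mod 17): 312·t ≡ 2 − 118 = -116 (mod 17).
    Reduce coefficients mod 17: 6·t ≡ 3 (mod 17).
    The inverse of 6 mod 17 is 3 (since 6·3 = 18 = 1·17 + 1), so t ≡ 3·3 = 9 ≡ 9 (mod 17).
    Then x = 118 + 312·9 = 2926, valid modulo lcm(312, 17) = 5304: x ≡ 2926 (mod 5304).
  Combine with x ≡ 4 (mod 11); new modulus lcm = 58344.
    Write x = 2926 + 5304·t and substitute into x ≡ 4 (mod 11): 5304·t ≡ 4 − 2926 = -2922 (mod 11).
    Reduce coefficients mod 11: 2·t ≡ 4 (mod 11).
    The inverse of 2 mod 11 is 6 (since 2·6 = 12 = 1·11 + 1), so t ≡ 6·4 = 24 ≡ 2 (mod 11).
    Then x = 2926 + 5304·2 = 13534, valid modulo lcm(5304, 11) = 58344: x ≡ 13534 (mod 58344).
Verify against each original: 13534 mod 3 = 1, 13534 mod 13 = 1, 13534 mod 8 = 6, 13534 mod 17 = 2, 13534 mod 11 = 4.

x ≡ 13534 (mod 58344).


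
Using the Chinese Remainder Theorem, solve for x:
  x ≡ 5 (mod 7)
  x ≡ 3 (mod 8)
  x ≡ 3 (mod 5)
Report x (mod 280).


Moduli 7, 8, 5 are pairwise coprime; by CRT there is a unique solution modulo M = 7 · 8 · 5 = 280.
Solve pairwise, accumulating the modulus:
  Start with x ≡ 5 (mod 7).
  Combine with x ≡ 3 (mod 8): since gcd(7, 8) = 1, we get a unique residue mod 56.
    Write x = 5 + 7·t and substitute into x ≡ 3 (mod 8): 7·t ≡ 3 − 5 = -2 (mod 8).
    Reduce coefficients mod 8: 7·t ≡ 6 (mod 8).
    The inverse of 7 mod 8 is 7 (since 7·7 = 49 = 6·8 + 1), so t ≡ 7·6 = 42 ≡ 2 (mod 8).
    Then x = 5 + 7·2 = 19, valid modulo lcm(7, 8) = 56: x ≡ 19 (mod 56).
  Combine with x ≡ 3 (mod 5): since gcd(56, 5) = 1, we get a unique residue mod 280.
    Write x = 19 + 56·t and substitute into x ≡ 3 (mod 5): 56·t ≡ 3 − 19 = -16 (mod 5).
    Reduce coefficients mod 5: 1·t ≡ 4 (mod 5).
    So t ≡ 4 (mod 5).
    Then x = 19 + 56·4 = 243, valid modulo lcm(56, 5) = 280: x ≡ 243 (mod 280).
Verify: 243 mod 7 = 5 ✓, 243 mod 8 = 3 ✓, 243 mod 5 = 3 ✓.

x ≡ 243 (mod 280).


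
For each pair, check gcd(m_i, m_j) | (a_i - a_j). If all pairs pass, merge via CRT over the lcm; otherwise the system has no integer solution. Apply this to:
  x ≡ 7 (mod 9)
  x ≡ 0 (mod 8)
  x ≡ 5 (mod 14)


Moduli 9, 8, 14 are not pairwise coprime, so CRT works modulo lcm(m_i) when all pairwise compatibility conditions hold.
Pairwise compatibility: gcd(m_i, m_j) must divide a_i - a_j for every pair.
Merge one congruence at a time:
  Start: x ≡ 7 (mod 9).
  Combine with x ≡ 0 (mod 8): gcd(9, 8) = 1; 0 - 7 = -7, which IS divisible by 1, so compatible.
    Write x = 7 + 9·t and substitute into x ≡ 0 (mod 8): 9·t ≡ 0 − 7 = -7 (mod 8).
    Reduce coefficients mod 8: 1·t ≡ 1 (mod 8).
    So t ≡ 1 (mod 8).
    Then x = 7 + 9·1 = 16, valid modulo lcm(9, 8) = 72: x ≡ 16 (mod 72).
  Combine with x ≡ 5 (mod 14): gcd(72, 14) = 2, and 5 - 16 = -11 is NOT divisible by 2.
    ⇒ system is inconsistent (no integer solution).

No solution (the system is inconsistent).


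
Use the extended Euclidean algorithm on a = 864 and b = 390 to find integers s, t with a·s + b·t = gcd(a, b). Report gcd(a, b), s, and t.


Euclidean algorithm on (864, 390) — divide until remainder is 0:
  864 = 2 · 390 + 84
  390 = 4 · 84 + 54
  84 = 1 · 54 + 30
  54 = 1 · 30 + 24
  30 = 1 · 24 + 6
  24 = 4 · 6 + 0
gcd(864, 390) = 6.
Track Bezout coefficients alongside the remainders: start with r₀ = 864 = a·1 + b·0 (s = 1, t = 0) and r₁ = 390 = a·0 + b·1 (s = 0, t = 1); each new remainder r_{k+1} = r_{k-1} − q_k·r_k inherits s_{k+1} = s_{k-1} − q_k·s_k, t_{k+1} = t_{k-1} − q_k·t_k, so r_k = a·s_k + b·t_k at every step:
  q = 2: r = 84, s = 1 − 2·0 = 1, t = 0 − 2·1 = -2  (check: 864·1 + 390·(-2) = 84)
  q = 4: r = 54, s = 0 − 4·1 = -4, t = 1 − 4·(-2) = 9  (check: 864·(-4) + 390·9 = 54)
  q = 1: r = 30, s = 1 − 1·(-4) = 5, t = -2 − 1·9 = -11  (check: 864·5 + 390·(-11) = 30)
  q = 1: r = 24, s = -4 − 1·5 = -9, t = 9 − 1·(-11) = 20  (check: 864·(-9) + 390·20 = 24)
  q = 1: r = 6, s = 5 − 1·(-9) = 14, t = -11 − 1·20 = -31  (check: 864·14 + 390·(-31) = 6)
The row with r = 6 (the gcd) gives the Bezout coefficients s = 14, t = -31.
Result: 864 · (14) + 390 · (-31) = 6.

gcd(864, 390) = 6; s = 14, t = -31 (check: 864·14 + 390·(-31) = 6).


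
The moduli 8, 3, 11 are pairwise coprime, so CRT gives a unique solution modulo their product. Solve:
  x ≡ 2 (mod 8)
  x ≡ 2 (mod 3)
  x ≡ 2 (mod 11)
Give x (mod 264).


Moduli 8, 3, 11 are pairwise coprime; by CRT there is a unique solution modulo M = 8 · 3 · 11 = 264.
Solve pairwise, accumulating the modulus:
  Start with x ≡ 2 (mod 8).
  Combine with x ≡ 2 (mod 3): since gcd(8, 3) = 1, we get a unique residue mod 24.
    Write x = 2 + 8·t and substitute into x ≡ 2 (mod 3): 8·t ≡ 2 − 2 = 0 (mod 3).
    Reduce coefficients mod 3: 2·t ≡ 0 (mod 3).
    The inverse of 2 mod 3 is 2 (since 2·2 = 4 = 1·3 + 1), so t ≡ 2·0 = 0 ≡ 0 (mod 3).
    Then x = 2 + 8·0 = 2, valid modulo lcm(8, 3) = 24: x ≡ 2 (mod 24).
  Combine with x ≡ 2 (mod 11): since gcd(24, 11) = 1, we get a unique residue mod 264.
    Write x = 2 + 24·t and substitute into x ≡ 2 (mod 11): 24·t ≡ 2 − 2 = 0 (mod 11).
    Reduce coefficients mod 11: 2·t ≡ 0 (mod 11).
    The inverse of 2 mod 11 is 6 (since 2·6 = 12 = 1·11 + 1), so t ≡ 6·0 = 0 ≡ 0 (mod 11).
    Then x = 2 + 24·0 = 2, valid modulo lcm(24, 11) = 264: x ≡ 2 (mod 264).
Verify: 2 mod 8 = 2 ✓, 2 mod 3 = 2 ✓, 2 mod 11 = 2 ✓.

x ≡ 2 (mod 264).
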